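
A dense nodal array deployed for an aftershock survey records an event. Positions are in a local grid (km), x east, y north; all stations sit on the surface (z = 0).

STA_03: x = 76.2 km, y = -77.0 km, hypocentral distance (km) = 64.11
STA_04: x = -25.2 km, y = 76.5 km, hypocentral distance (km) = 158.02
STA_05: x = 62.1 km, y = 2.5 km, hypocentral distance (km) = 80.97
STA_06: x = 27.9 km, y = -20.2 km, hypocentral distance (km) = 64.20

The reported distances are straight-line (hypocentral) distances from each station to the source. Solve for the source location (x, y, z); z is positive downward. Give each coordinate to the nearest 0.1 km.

(41.7, -57.5, 50.4)

Each station gives a sphere (x−x_i)² + (y−y_i)² + z² = d_i² (stations at z=0).
Subtracting the STA_03 sphere from STA_04 and STA_05: z² cancels, leaving linear equations in x and y:
-202.8 x + 307.0 y = -26108.38
-28.2 x + 159.0 y = -10318.83
Solving: x ≈ 41.689, y ≈ -57.504 km (keep extra digits for the depth step; rounded: 41.7, -57.5).
Then from the STA_03 sphere: z² = 64.11² − (x − 76.2)² − (y + 77.0)² with x = 41.689, y = -57.504, so z ≈ 50.388 ≈ 50.4 km.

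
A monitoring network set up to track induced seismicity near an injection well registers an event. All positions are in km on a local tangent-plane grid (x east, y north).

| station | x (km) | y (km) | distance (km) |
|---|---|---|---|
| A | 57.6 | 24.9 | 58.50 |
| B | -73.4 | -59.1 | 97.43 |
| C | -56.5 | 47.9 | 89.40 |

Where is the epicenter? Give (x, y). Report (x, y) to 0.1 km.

x ≈ 11.1 km, y ≈ -10.6 km

Circle about each station: (x − 57.6)² + (y − 24.9)² = 58.50²; (x + 73.4)² + (y + 59.1)² = 97.43²; (x + 56.5)² + (y − 47.9)² = 89.40².
Subtracting the A equation from the B and C equations removes the quadratic terms:
-262.0 x − 168.0 y = -1127.75
-228.2 x + 46.0 y = -3021.22
Solving the 2×2 system: x ≈ 11.1, y ≈ -10.6 km.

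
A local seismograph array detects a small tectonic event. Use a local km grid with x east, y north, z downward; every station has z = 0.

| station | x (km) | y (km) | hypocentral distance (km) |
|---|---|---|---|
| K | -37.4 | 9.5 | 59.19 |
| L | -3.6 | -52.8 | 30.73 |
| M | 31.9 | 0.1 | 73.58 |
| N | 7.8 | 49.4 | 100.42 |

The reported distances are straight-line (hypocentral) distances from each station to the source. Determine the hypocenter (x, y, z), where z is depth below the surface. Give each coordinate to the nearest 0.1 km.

Each station gives a sphere (x−x_i)² + (y−y_i)² + z² = d_i² (stations at z=0).
Subtracting the K sphere from L and M: z² cancels, leaving linear equations in x and y:
67.6 x − 124.6 y = 3870.91
138.6 x − 18.8 y = -2381.95
Solving: x ≈ -23.100, y ≈ -43.599 km (keep extra digits for the depth step; rounded: -23.1, -43.6).
Then from the K sphere: z² = 59.19² − (x + 37.4)² − (y − 9.5)² with x = -23.100, y = -43.599, so z ≈ 21.897 ≈ 21.9 km.

x ≈ -23.1 km, y ≈ -43.6 km, depth ≈ 21.9 km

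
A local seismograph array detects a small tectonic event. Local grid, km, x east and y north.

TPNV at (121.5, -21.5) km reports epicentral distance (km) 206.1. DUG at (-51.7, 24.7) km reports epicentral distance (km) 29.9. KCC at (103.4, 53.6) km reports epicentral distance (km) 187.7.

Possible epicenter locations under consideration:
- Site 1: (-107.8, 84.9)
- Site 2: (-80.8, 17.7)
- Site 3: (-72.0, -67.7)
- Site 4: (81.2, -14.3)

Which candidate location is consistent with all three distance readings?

For each candidate, compare |candidate − station| to the reported distance:
Site 1: residuals TPNV 46.7, DUG 52.4, KCC 25.8 → max 52.4 km
Site 2: residuals TPNV 0.0, DUG 0.0, KCC 0.0 → max 0.0 km
Site 3: residuals TPNV 7.2, DUG 64.7, KCC 25.6 → max 64.7 km
Site 4: residuals TPNV 165.2, DUG 108.6, KCC 116.3 → max 165.2 km
Only Site 2 has all residuals ≈ 0.

Site 2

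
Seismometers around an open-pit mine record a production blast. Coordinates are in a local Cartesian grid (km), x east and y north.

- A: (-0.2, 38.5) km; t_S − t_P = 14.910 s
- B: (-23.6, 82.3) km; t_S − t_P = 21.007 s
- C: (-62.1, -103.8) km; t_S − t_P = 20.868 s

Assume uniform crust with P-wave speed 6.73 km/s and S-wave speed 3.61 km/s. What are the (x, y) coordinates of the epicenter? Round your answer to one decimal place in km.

x ≈ 86.7 km, y ≈ -38.5 km

Distance from S−P lag: d = Δt · v_P v_S / (v_P − v_S) = Δt · (6.73·3.61)/(6.73−3.61) ≈ 7.7870·Δt.
So d_A = 116.10, d_B = 163.58, d_C = 162.50 km.
Circle about each station: (x + 0.2)² + (y − 38.5)² = 116.10²; (x + 23.6)² + (y − 82.3)² = 163.58²; (x + 62.1)² + (y + 103.8)² = 162.50².
Subtracting pairs of circle equations eliminates x²+y² and gives linear equations (the radical axes):
-46.8 x + 87.6 y = -7431.25
-123.8 x − 284.6 y = 221.52
Solving the 2×2 system: x ≈ 86.7, y ≈ -38.5 km.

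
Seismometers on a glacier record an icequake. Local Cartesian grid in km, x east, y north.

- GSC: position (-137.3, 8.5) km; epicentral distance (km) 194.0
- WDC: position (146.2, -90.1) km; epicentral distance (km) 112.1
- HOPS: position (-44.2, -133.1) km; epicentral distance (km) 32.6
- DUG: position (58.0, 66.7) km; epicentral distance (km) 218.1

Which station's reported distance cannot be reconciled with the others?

Solve using three stations at a time. Using GSC, HOPS, DUG (subtract circle equations pairwise → linear system) gives (x, y) ≈ (-12.2, -139.8).
Distances from that point to each station vs reported:
  GSC: calculated 194.0 vs reported 194.0 → residual 0.0 km
  WDC: calculated 166.0 vs reported 112.1 → residual 53.9 km
  HOPS: calculated 32.7 vs reported 32.6 → residual 0.1 km
  DUG: calculated 218.1 vs reported 218.1 → residual 0.0 km
GSC, HOPS, DUG are mutually consistent (residuals ≈ 0); WDC is off by 53.9 km.

WDC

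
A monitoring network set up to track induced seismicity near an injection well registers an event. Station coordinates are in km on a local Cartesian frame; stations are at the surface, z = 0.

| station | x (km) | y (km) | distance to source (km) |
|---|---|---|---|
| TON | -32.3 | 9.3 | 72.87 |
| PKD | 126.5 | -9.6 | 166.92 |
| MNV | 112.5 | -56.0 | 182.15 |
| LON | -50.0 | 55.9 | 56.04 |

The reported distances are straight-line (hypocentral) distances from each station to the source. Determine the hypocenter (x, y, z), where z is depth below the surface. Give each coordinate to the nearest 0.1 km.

(-16.1, 65.4, 43.6)

Each station gives a sphere (x−x_i)² + (y−y_i)² + z² = d_i² (stations at z=0).
Subtracting the TON sphere from PKD and MNV: z² cancels, leaving linear equations in x and y:
317.6 x − 37.8 y = -7587.62
289.6 x − 130.6 y = -13206.12
Solving: x ≈ -16.106, y ≈ 65.404 km (keep extra digits for the depth step; rounded: -16.1, 65.4).
Then from the TON sphere: z² = 72.87² − (x + 32.3)² − (y − 9.3)² with x = -16.106, y = 65.404, so z ≈ 43.591 ≈ 43.6 km.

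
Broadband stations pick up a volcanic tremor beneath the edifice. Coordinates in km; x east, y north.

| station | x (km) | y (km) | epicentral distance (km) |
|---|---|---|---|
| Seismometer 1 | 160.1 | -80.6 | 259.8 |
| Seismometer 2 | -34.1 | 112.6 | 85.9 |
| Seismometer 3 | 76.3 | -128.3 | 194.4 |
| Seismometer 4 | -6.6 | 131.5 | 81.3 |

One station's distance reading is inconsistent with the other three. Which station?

Seismometer 1

Solve using three stations at a time. Using Seismometer 2, Seismometer 3, Seismometer 4 (subtract circle equations pairwise → linear system) gives (x, y) ≈ (35.1, 61.7).
Distances from that point to each station vs reported:
  Seismometer 1: calculated 189.4 vs reported 259.8 → residual 70.4 km
  Seismometer 2: calculated 85.9 vs reported 85.9 → residual 0.0 km
  Seismometer 3: calculated 194.4 vs reported 194.4 → residual 0.0 km
  Seismometer 4: calculated 81.3 vs reported 81.3 → residual 0.0 km
Seismometer 2, Seismometer 3, Seismometer 4 are mutually consistent (residuals ≈ 0); Seismometer 1 is off by 70.4 km.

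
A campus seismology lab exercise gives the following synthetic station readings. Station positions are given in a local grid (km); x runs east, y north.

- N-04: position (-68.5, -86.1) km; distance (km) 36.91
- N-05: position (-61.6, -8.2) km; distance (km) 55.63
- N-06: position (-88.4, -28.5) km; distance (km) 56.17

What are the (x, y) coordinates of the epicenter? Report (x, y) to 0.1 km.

Circle about each station: (x + 68.5)² + (y + 86.1)² = 36.91²; (x + 61.6)² + (y + 8.2)² = 55.63²; (x + 88.4)² + (y + 28.5)² = 56.17².
Subtracting the N-04 equation from the N-05 and N-06 equations removes the quadratic terms:
13.8 x + 155.8 y = -9976.01
-39.8 x + 115.2 y = -5271.37
Solving the 2×2 system: x ≈ -42.1, y ≈ -60.3 km.

x ≈ -42.1 km, y ≈ -60.3 km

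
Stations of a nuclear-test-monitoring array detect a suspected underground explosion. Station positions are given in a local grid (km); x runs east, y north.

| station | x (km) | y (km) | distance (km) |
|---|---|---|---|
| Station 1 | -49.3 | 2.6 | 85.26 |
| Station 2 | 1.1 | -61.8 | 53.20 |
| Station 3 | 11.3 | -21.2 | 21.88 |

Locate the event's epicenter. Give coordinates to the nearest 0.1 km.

(33.1, -19.3)

Circle about each station: (x + 49.3)² + (y − 2.6)² = 85.26²; (x − 1.1)² + (y + 61.8)² = 53.20²; (x − 11.3)² + (y + 21.2)² = 21.88².
Subtracting the Station 1 equation from the Station 2 and Station 3 equations removes the quadratic terms:
100.8 x − 128.8 y = 5822.23
121.2 x − 47.6 y = 4930.41
Solving the 2×2 system: x ≈ 33.1, y ≈ -19.3 km.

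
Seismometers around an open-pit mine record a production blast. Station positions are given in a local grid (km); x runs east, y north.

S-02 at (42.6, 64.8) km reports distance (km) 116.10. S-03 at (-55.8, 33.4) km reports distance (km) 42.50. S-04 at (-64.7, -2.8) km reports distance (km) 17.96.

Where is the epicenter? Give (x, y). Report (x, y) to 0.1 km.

Circle about each station: (x − 42.6)² + (y − 64.8)² = 116.10²; (x + 55.8)² + (y − 33.4)² = 42.50²; (x + 64.7)² + (y + 2.8)² = 17.96².
Subtracting the S-02 equation from the S-03 and S-04 equations removes the quadratic terms:
-196.8 x − 62.8 y = 9888.36
-214.6 x − 135.2 y = 11336.78
Solving the 2×2 system: x ≈ -47.6, y ≈ -8.3 km.
Check against S-02 (with the unrounded x, y): √((x − 42.6)²+(y − 64.8)²) = 116.10 ≈ 116.10 km. ✓

(-47.6, -8.3)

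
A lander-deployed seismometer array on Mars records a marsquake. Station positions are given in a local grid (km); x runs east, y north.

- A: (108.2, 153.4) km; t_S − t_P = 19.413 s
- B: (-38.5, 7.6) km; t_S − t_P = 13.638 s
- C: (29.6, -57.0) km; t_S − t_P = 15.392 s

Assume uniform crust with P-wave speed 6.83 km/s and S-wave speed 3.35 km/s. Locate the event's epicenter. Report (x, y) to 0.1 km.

(43.8, 43.2)

Distance from S−P lag: d = Δt · v_P v_S / (v_P − v_S) = Δt · (6.83·3.35)/(6.83−3.35) ≈ 6.5749·Δt.
So d_A = 127.64, d_B = 89.67, d_C = 101.20 km.
Circle about each station: (x − 108.2)² + (y − 153.4)² = 127.64²; (x + 38.5)² + (y − 7.6)² = 89.67²; (x − 29.6)² + (y + 57.0)² = 101.20².
Subtracting pairs of circle equations eliminates x²+y² and gives linear equations (the radical axes):
-293.4 x − 291.6 y = -25447.53
-157.2 x − 420.8 y = -25063.11
Solving the 2×2 system: x ≈ 43.8, y ≈ 43.2 km.
Check against A (with the unrounded x, y): √((x − 108.2)²+(y − 153.4)²) = 127.64 ≈ 127.64 km. ✓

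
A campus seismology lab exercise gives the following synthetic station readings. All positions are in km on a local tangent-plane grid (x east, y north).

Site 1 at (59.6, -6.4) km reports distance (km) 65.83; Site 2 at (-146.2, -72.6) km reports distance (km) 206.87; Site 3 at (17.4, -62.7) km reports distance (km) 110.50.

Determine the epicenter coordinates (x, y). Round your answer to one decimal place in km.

22.1 km east, 47.7 km north

Circle about each station: (x − 59.6)² + (y + 6.4)² = 65.83²; (x + 146.2)² + (y + 72.6)² = 206.87²; (x − 17.4)² + (y + 62.7)² = 110.50².
Subtracting pairs of circle equations eliminates x²+y² and gives linear equations (the radical axes):
-411.6 x − 132.4 y = -15409.53
-84.4 x − 112.6 y = -7235.73
Solving the 2×2 system: x ≈ 22.1, y ≈ 47.7 km.
Check against Site 1 (with the unrounded x, y): √((x − 59.6)²+(y + 6.4)²) = 65.83 ≈ 65.83 km. ✓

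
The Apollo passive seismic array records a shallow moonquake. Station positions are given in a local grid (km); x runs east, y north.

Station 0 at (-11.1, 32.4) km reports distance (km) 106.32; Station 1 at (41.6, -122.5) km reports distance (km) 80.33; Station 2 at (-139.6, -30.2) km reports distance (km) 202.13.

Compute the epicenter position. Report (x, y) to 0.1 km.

x ≈ 62.0 km, y ≈ -44.8 km

Circle about each station: (x + 11.1)² + (y − 32.4)² = 106.32²; (x − 41.6)² + (y + 122.5)² = 80.33²; (x + 139.6)² + (y + 30.2)² = 202.13².
Subtracting the Station 0 equation from the Station 1 and Station 2 equations removes the quadratic terms:
105.4 x − 309.8 y = 20414.87
-257.0 x − 125.2 y = -10325.36
Solving the 2×2 system: x ≈ 62.0, y ≈ -44.8 km.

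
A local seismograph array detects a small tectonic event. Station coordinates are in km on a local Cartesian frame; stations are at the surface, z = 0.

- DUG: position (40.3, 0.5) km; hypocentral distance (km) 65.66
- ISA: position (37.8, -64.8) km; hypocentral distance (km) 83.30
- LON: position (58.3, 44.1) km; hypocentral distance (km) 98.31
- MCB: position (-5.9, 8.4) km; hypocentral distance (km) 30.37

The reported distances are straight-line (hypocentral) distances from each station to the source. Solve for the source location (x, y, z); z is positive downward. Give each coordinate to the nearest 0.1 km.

x ≈ -21.9 km, y ≈ -9.7 km, depth ≈ 18.4 km

Each station gives a sphere (x−x_i)² + (y−y_i)² + z² = d_i² (stations at z=0).
Subtracting the DUG sphere from ISA and LON: z² cancels, leaving linear equations in x and y:
-5.0 x − 130.6 y = 1375.89
36.0 x + 87.2 y = -1634.26
Solving: x ≈ -21.910, y ≈ -9.696 km (keep extra digits for the depth step; rounded: -21.9, -9.7).
Then from the DUG sphere: z² = 65.66² − (x − 40.3)² − (y − 0.5)² with x = -21.910, y = -9.696, so z ≈ 18.363 ≈ 18.4 km.
Check against MCB (with the unrounded solution): distance 30.35 ≈ 30.37 km. ✓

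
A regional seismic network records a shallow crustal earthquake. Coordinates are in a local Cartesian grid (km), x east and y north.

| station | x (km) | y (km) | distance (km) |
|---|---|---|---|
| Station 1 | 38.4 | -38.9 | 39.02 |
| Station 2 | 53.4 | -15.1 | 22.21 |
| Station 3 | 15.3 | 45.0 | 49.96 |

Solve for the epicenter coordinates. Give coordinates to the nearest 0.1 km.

(37.2, 0.1)

Circle about each station: (x − 38.4)² + (y + 38.9)² = 39.02²; (x − 53.4)² + (y + 15.1)² = 22.21²; (x − 15.3)² + (y − 45.0)² = 49.96².
Subtracting the Station 1 equation from the Station 2 and Station 3 equations removes the quadratic terms:
30.0 x + 47.6 y = 1121.08
-46.2 x + 167.8 y = -1702.12
Solving the 2×2 system: x ≈ 37.2, y ≈ 0.1 km.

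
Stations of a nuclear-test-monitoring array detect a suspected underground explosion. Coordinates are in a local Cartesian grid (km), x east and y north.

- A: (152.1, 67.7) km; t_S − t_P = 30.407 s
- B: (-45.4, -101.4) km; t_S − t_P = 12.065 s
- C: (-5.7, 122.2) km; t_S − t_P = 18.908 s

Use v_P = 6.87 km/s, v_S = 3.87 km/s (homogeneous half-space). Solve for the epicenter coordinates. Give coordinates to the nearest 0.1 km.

Distance from S−P lag: d = Δt · v_P v_S / (v_P − v_S) = Δt · (6.87·3.87)/(6.87−3.87) ≈ 8.8623·Δt.
So d_A = 269.48, d_B = 106.92, d_C = 167.57 km.
Circle about each station: (x − 152.1)² + (y − 67.7)² = 269.48²; (x + 45.4)² + (y + 101.4)² = 106.92²; (x + 5.7)² + (y − 122.2)² = 167.57².
Subtracting pairs of circle equations eliminates x²+y² and gives linear equations (the radical axes):
-395.0 x − 338.2 y = 45813.00
-315.6 x + 109.0 y = 31787.40
Solving the 2×2 system: x ≈ -105.1, y ≈ -12.7 km.

-105.1 km east, -12.7 km north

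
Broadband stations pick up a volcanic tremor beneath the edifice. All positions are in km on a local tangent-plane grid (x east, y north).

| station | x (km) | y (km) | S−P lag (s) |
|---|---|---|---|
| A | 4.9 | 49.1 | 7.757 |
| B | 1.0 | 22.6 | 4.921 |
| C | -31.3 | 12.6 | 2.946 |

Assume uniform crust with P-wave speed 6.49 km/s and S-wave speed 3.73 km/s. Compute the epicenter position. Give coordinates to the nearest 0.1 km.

Distance from S−P lag: d = Δt · v_P v_S / (v_P − v_S) = Δt · (6.49·3.73)/(6.49−3.73) ≈ 8.7709·Δt.
So d_A = 68.04, d_B = 43.16, d_C = 25.84 km.
Circle about each station: (x − 4.9)² + (y − 49.1)² = 68.04²; (x − 1.0)² + (y − 22.6)² = 43.16²; (x + 31.3)² + (y − 12.6)² = 25.84².
Subtracting the A equation from the B and C equations removes the quadratic terms:
-7.8 x − 53.0 y = 843.60
-72.4 x − 73.0 y = 2665.37
Solving the 2×2 system: x ≈ -24.4, y ≈ -12.3 km.

x ≈ -24.4 km, y ≈ -12.3 km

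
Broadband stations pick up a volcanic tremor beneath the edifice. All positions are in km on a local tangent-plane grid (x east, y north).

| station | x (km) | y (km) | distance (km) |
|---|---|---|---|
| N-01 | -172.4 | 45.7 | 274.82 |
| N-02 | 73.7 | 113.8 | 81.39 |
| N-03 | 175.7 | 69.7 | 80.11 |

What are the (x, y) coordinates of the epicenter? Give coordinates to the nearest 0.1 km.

Circle about each station: (x + 172.4)² + (y − 45.7)² = 274.82²; (x − 73.7)² + (y − 113.8)² = 81.39²; (x − 175.7)² + (y − 69.7)² = 80.11².
Subtracting the N-01 equation from the N-02 and N-03 equations removes the quadratic terms:
492.2 x + 136.2 y = 55473.58
696.2 x + 48.0 y = 73026.75
Solving the 2×2 system: x ≈ 102.3, y ≈ 37.6 km.
Check against N-01 (with the unrounded x, y): √((x + 172.4)²+(y − 45.7)²) = 274.82 ≈ 274.82 km. ✓

102.3 km east, 37.6 km north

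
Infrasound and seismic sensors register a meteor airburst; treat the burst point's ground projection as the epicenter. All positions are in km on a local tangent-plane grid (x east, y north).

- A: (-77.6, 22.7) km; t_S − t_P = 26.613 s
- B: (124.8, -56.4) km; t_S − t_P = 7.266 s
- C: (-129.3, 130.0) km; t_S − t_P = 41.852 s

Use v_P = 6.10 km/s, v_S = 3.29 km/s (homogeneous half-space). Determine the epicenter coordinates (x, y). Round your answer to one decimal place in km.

(80.3, -83.1)

Distance from S−P lag: d = Δt · v_P v_S / (v_P − v_S) = Δt · (6.10·3.29)/(6.10−3.29) ≈ 7.1420·Δt.
So d_A = 190.07, d_B = 51.89, d_C = 298.91 km.
Circle about each station: (x + 77.6)² + (y − 22.7)² = 190.07²; (x − 124.8)² + (y + 56.4)² = 51.89²; (x + 129.3)² + (y − 130.0)² = 298.91².
Subtracting pairs of circle equations eliminates x²+y² and gives linear equations (the radical axes):
404.8 x − 158.2 y = 45652.98
-103.4 x + 214.6 y = -26139.14
Solving the 2×2 system: x ≈ 80.3, y ≈ -83.1 km.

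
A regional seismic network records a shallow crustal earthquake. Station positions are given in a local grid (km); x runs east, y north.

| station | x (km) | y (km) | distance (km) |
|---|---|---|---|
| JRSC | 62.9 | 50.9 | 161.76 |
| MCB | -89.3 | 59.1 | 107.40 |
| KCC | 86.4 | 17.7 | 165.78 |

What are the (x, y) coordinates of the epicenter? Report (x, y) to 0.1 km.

(-66.7, -45.9)

Circle about each station: (x − 62.9)² + (y − 50.9)² = 161.76²; (x + 89.3)² + (y − 59.1)² = 107.40²; (x − 86.4)² + (y − 17.7)² = 165.78².
Subtracting the JRSC equation from the MCB and KCC equations removes the quadratic terms:
-304.4 x + 16.4 y = 19551.62
47.0 x − 66.4 y = -85.68
Solving the 2×2 system: x ≈ -66.7, y ≈ -45.9 km.
Check against JRSC (with the unrounded x, y): √((x − 62.9)²+(y − 50.9)²) = 161.78 ≈ 161.76 km. ✓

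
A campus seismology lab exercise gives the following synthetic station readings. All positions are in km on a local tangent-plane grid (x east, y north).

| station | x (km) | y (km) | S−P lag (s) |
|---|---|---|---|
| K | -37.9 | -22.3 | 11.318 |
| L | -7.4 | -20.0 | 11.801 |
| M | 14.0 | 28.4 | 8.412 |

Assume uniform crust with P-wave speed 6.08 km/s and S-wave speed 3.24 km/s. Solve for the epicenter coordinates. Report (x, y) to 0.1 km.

Distance from S−P lag: d = Δt · v_P v_S / (v_P − v_S) = Δt · (6.08·3.24)/(6.08−3.24) ≈ 6.9363·Δt.
So d_K = 78.51, d_L = 81.86, d_M = 58.35 km.
Circle about each station: (x + 37.9)² + (y + 22.3)² = 78.51²; (x + 7.4)² + (y + 20.0)² = 81.86²; (x − 14.0)² + (y − 28.4)² = 58.35².
Subtracting the K equation from the L and M equations removes the quadratic terms:
61.0 x + 4.6 y = -2016.18
103.8 x + 101.4 y = 1827.96
Solving the 2×2 system: x ≈ -37.3, y ≈ 56.2 km.
Check against K (with the unrounded x, y): √((x + 37.9)²+(y + 22.3)²) = 78.50 ≈ 78.51 km. ✓

(-37.3, 56.2)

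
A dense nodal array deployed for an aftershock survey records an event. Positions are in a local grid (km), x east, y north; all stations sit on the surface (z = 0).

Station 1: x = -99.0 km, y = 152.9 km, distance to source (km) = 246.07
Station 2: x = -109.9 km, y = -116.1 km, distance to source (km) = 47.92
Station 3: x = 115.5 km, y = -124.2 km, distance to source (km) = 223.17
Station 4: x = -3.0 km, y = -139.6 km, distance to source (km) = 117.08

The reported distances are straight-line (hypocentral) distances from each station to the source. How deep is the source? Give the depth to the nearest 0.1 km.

z ≈ 39.3 km

Each station gives a sphere (x−x_i)² + (y−y_i)² + z² = d_i² (stations at z=0).
Subtracting the Station 1 sphere from Station 2 and Station 3: z² cancels, leaving linear equations in x and y:
-21.8 x − 538.0 y = 50631.93
429.0 x − 554.2 y = 6332.08
Solving: x ≈ -101.504, y ≈ -89.998 km (keep extra digits for the depth step; rounded: -101.5, -90.0).
Then from the Station 1 sphere: z² = 246.07² − (x + 99.0)² − (y − 152.9)² with x = -101.504, y = -89.998, so z ≈ 39.303 ≈ 39.3 km.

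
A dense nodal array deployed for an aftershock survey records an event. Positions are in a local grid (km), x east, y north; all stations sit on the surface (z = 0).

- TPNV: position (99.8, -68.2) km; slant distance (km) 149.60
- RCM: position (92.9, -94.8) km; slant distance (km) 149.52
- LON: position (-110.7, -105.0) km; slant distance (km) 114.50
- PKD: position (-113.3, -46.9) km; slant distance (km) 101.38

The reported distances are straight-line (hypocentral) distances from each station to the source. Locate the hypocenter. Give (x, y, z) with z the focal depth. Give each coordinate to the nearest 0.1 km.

x ≈ -34.2 km, y ≈ -48.1 km, depth ≈ 63.4 km

Each station gives a sphere (x−x_i)² + (y−y_i)² + z² = d_i² (stations at z=0).
Subtracting the TPNV sphere from RCM and LON: z² cancels, leaving linear equations in x and y:
-13.8 x − 53.2 y = 3030.10
-421.0 x − 73.6 y = 17938.12
Solving: x ≈ -34.202, y ≈ -48.085 km (keep extra digits for the depth step; rounded: -34.2, -48.1).
Then from the TPNV sphere: z² = 149.60² − (x − 99.8)² − (y + 68.2)² with x = -34.202, y = -48.085, so z ≈ 63.396 ≈ 63.4 km.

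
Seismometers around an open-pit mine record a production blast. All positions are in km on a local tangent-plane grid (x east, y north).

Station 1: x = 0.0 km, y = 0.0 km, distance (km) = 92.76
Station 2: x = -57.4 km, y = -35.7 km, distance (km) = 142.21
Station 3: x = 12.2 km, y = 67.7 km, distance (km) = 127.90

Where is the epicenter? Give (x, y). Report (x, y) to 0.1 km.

Circle about each station: x² + y² = 92.76²; (x + 57.4)² + (y + 35.7)² = 142.21²; (x − 12.2)² + (y − 67.7)² = 127.90².
Subtracting pairs of circle equations eliminates x²+y² and gives linear equations (the radical axes):
-114.8 x − 71.4 y = -7050.02
24.4 x + 135.4 y = -3021.86
Solving the 2×2 system: x ≈ 84.8, y ≈ -37.6 km.

x ≈ 84.8 km, y ≈ -37.6 km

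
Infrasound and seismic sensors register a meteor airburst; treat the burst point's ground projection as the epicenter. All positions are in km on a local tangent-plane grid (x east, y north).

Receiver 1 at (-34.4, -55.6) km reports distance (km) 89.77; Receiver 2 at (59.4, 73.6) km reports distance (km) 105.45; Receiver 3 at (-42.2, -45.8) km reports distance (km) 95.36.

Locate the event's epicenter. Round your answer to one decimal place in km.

Circle about each station: (x + 34.4)² + (y + 55.6)² = 89.77²; (x − 59.4)² + (y − 73.6)² = 105.45²; (x + 42.2)² + (y + 45.8)² = 95.36².
Subtracting the Receiver 1 equation from the Receiver 2 and Receiver 3 equations removes the quadratic terms:
187.6 x + 258.4 y = 1609.55
-15.6 x + 19.6 y = -1431.12
Solving the 2×2 system: x ≈ 52.1, y ≈ -31.6 km.

x ≈ 52.1 km, y ≈ -31.6 km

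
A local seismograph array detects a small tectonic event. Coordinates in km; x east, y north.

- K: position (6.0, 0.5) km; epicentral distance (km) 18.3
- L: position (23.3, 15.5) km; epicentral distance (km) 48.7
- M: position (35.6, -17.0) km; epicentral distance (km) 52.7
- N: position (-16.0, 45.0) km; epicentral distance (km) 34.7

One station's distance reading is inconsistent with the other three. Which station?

L

Solve using three stations at a time. Using K, M, N (subtract circle equations pairwise → linear system) gives (x, y) ≈ (-9.1, 11.0).
Distances from that point to each station vs reported:
  K: calculated 18.4 vs reported 18.3 → residual 0.1 km
  L: calculated 32.7 vs reported 48.7 → residual 16.0 km
  M: calculated 52.7 vs reported 52.7 → residual 0.0 km
  N: calculated 34.7 vs reported 34.7 → residual 0.0 km
K, M, N are mutually consistent (residuals ≈ 0); L is off by 16.0 km.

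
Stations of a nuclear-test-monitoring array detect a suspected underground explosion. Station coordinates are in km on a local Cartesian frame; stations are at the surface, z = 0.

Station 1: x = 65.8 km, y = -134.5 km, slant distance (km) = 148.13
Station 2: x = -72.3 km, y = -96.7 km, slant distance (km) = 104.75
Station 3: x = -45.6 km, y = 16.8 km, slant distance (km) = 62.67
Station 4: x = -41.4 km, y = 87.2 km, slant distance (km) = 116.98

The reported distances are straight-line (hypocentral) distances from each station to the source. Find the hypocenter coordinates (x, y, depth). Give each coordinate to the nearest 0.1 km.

Each station gives a sphere (x−x_i)² + (y−y_i)² + z² = d_i² (stations at z=0).
Subtracting the Station 1 sphere from Station 2 and Station 3: z² cancels, leaving linear equations in x and y:
-276.2 x + 75.6 y = 3128.22
-222.8 x + 302.6 y = -2043.32
Solving: x ≈ -16.499, y ≈ -18.901 km (keep extra digits for the depth step; rounded: -16.5, -18.9).
Then from the Station 1 sphere: z² = 148.13² − (x − 65.8)² − (y + 134.5)² with x = -16.499, y = -18.901, so z ≈ 42.500 ≈ 42.5 km.
Check against Station 4 (with the unrounded solution): distance 116.98 ≈ 116.98 km. ✓

(-16.5, -18.9, 42.5)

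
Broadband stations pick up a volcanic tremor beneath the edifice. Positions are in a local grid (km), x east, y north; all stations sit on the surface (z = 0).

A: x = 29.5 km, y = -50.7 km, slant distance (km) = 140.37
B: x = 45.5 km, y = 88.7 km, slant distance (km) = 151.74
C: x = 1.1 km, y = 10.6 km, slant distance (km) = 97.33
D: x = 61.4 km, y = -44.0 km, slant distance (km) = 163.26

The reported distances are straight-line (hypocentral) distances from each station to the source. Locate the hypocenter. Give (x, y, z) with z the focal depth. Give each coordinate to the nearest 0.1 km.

Each station gives a sphere (x−x_i)² + (y−y_i)² + z² = d_i² (stations at z=0).
Subtracting the A sphere from B and C: z² cancels, leaving linear equations in x and y:
32.0 x + 278.8 y = 3175.91
-56.8 x + 122.6 y = 6903.44
Solving: x ≈ -77.702, y ≈ 20.310 km (keep extra digits for the depth step; rounded: -77.7, 20.3).
Then from the A sphere: z² = 140.37² − (x − 29.5)² − (y + 50.7)² with x = -77.702, y = 20.310, so z ≈ 56.294 ≈ 56.3 km.

x ≈ -77.7 km, y ≈ 20.3 km, depth ≈ 56.3 km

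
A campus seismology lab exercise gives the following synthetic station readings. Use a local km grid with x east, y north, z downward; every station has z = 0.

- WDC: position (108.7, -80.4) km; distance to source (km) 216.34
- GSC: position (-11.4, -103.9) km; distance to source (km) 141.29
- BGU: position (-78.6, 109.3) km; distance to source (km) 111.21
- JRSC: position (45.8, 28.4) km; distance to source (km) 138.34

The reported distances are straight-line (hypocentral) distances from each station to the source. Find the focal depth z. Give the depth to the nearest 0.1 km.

47.0 km

Each station gives a sphere (x−x_i)² + (y−y_i)² + z² = d_i² (stations at z=0).
Subtracting the WDC sphere from GSC and BGU: z² cancels, leaving linear equations in x and y:
-240.2 x − 47.0 y = 19485.45
-374.6 x + 379.4 y = 34279.93
Solving: x ≈ -82.804, y ≈ 8.597 km (keep extra digits for the depth step; rounded: -82.8, 8.6).
Then from the WDC sphere: z² = 216.34² − (x − 108.7)² − (y + 80.4)² with x = -82.804, y = 8.597, so z ≈ 46.997 ≈ 47.0 km.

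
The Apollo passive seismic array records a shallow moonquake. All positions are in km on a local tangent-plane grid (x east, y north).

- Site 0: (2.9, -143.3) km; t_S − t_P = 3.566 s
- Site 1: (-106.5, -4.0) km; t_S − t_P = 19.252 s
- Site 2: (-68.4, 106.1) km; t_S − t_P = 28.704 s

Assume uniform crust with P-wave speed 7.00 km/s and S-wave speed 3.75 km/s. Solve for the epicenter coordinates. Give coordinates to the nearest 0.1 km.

2.9 km east, -114.5 km north

Distance from S−P lag: d = Δt · v_P v_S / (v_P − v_S) = Δt · (7.00·3.75)/(7.00−3.75) ≈ 8.0769·Δt.
So d_Site 0 = 28.80, d_Site 1 = 155.50, d_Site 2 = 231.84 km.
Circle about each station: (x − 2.9)² + (y + 143.3)² = 28.80²; (x + 106.5)² + (y + 4.0)² = 155.50²; (x + 68.4)² + (y − 106.1)² = 231.84².
Subtracting the Site 0 equation from the Site 1 and Site 2 equations removes the quadratic terms:
-218.8 x + 278.6 y = -32535.86
-142.6 x + 498.8 y = -57527.88
Solving the 2×2 system: x ≈ 2.9, y ≈ -114.5 km.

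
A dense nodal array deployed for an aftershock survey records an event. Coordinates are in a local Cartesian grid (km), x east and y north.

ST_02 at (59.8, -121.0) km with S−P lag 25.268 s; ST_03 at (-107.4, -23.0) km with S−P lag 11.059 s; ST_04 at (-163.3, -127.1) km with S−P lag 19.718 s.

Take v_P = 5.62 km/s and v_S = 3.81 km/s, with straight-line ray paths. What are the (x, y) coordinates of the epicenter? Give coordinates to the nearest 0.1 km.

x ≈ -136.3 km, y ≈ 104.6 km

Distance from S−P lag: d = Δt · v_P v_S / (v_P − v_S) = Δt · (5.62·3.81)/(5.62−3.81) ≈ 11.8299·Δt.
So d_ST_02 = 298.92, d_ST_03 = 130.83, d_ST_04 = 233.26 km.
Circle about each station: (x − 59.8)² + (y + 121.0)² = 298.92²; (x + 107.4)² + (y + 23.0)² = 130.83²; (x + 163.3)² + (y + 127.1)² = 233.26².
Subtracting the ST_02 equation from the ST_03 and ST_04 equations removes the quadratic terms:
-334.4 x + 196.0 y = 66083.40
-446.2 x − 12.2 y = 59547.20
Solving the 2×2 system: x ≈ -136.3, y ≈ 104.6 km.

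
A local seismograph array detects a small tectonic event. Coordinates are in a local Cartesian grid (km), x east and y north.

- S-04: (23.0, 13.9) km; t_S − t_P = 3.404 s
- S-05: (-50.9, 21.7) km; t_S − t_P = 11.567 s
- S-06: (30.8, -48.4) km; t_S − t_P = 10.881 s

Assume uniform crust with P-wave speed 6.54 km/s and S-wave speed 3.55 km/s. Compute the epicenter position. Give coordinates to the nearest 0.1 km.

Distance from S−P lag: d = Δt · v_P v_S / (v_P − v_S) = Δt · (6.54·3.55)/(6.54−3.55) ≈ 7.7649·Δt.
So d_S-04 = 26.43, d_S-05 = 89.82, d_S-06 = 84.49 km.
Circle about each station: (x − 23.0)² + (y − 13.9)² = 26.43²; (x + 50.9)² + (y − 21.7)² = 89.82²; (x − 30.8)² + (y + 48.4)² = 84.49².
Subtracting pairs of circle equations eliminates x²+y² and gives linear equations (the radical axes):
-147.8 x + 15.6 y = -5029.60
15.6 x − 124.6 y = -3871.03
Solving the 2×2 system: x ≈ 37.8, y ≈ 35.8 km.

x ≈ 37.8 km, y ≈ 35.8 km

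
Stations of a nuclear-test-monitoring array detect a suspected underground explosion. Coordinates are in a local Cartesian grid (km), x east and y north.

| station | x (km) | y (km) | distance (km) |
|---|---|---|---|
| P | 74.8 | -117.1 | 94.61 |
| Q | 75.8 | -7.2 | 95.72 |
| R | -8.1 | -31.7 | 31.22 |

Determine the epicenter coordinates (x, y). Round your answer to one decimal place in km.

(-2.4, -62.4)

Circle about each station: (x − 74.8)² + (y + 117.1)² = 94.61²; (x − 75.8)² + (y + 7.2)² = 95.72²; (x + 8.1)² + (y + 31.7)² = 31.22².
Subtracting the P equation from the Q and R equations removes the quadratic terms:
2.0 x + 219.8 y = -13721.24
-165.8 x + 170.8 y = -10260.59
Solving the 2×2 system: x ≈ -2.4, y ≈ -62.4 km.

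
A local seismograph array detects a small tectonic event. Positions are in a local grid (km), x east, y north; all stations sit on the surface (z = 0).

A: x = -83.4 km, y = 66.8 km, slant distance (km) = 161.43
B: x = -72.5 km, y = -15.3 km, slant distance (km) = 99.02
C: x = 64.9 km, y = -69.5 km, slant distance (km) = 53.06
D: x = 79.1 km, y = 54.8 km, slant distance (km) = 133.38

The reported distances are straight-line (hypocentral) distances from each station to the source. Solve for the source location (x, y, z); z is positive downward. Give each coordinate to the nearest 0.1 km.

x ≈ 14.3 km, y ≈ -61.0 km, depth ≈ 13.5 km

Each station gives a sphere (x−x_i)² + (y−y_i)² + z² = d_i² (stations at z=0).
Subtracting the A sphere from B and C: z² cancels, leaving linear equations in x and y:
21.8 x − 164.2 y = 10327.22
296.6 x − 272.6 y = 20868.74
Solving: x ≈ 14.300, y ≈ -60.996 km (keep extra digits for the depth step; rounded: 14.3, -61.0).
Then from the A sphere: z² = 161.43² − (x + 83.4)² − (y − 66.8)² with x = 14.300, y = -60.996, so z ≈ 13.511 ≈ 13.5 km.
Check against D (with the unrounded solution): distance 133.38 ≈ 133.38 km. ✓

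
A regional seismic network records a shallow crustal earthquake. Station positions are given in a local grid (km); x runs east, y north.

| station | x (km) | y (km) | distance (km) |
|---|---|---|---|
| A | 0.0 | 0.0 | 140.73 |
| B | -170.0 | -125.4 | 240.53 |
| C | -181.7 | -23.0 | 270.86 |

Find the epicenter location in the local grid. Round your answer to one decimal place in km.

(70.5, -121.8)

Circle about each station: x² + y² = 140.73²; (x + 170.0)² + (y + 125.4)² = 240.53²; (x + 181.7)² + (y + 23.0)² = 270.86².
Subtracting the A equation from the B and C equations removes the quadratic terms:
-340.0 x − 250.8 y = 6575.41
-363.4 x − 46.0 y = -20016.32
Solving the 2×2 system: x ≈ 70.5, y ≈ -121.8 km.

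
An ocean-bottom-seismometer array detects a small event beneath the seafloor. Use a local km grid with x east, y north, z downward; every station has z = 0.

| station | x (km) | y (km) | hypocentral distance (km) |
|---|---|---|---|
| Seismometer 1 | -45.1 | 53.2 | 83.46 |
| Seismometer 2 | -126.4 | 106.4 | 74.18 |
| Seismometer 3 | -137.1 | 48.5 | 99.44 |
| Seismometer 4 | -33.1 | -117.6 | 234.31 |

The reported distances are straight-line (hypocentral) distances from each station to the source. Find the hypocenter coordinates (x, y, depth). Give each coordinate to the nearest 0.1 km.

x ≈ -78.0 km, y ≈ 105.4 km, depth ≈ 56.2 km

Each station gives a sphere (x−x_i)² + (y−y_i)² + z² = d_i² (stations at z=0).
Subtracting the Seismometer 1 sphere from Seismometer 2 and Seismometer 3: z² cancels, leaving linear equations in x and y:
-162.6 x + 106.4 y = 23896.57
-184.0 x − 9.4 y = 13361.67
Solving: x ≈ -78.002, y ≈ 105.390 km (keep extra digits for the depth step; rounded: -78.0, 105.4).
Then from the Seismometer 1 sphere: z² = 83.46² − (x + 45.1)² − (y − 53.2)² with x = -78.002, y = 105.390, so z ≈ 56.207 ≈ 56.2 km.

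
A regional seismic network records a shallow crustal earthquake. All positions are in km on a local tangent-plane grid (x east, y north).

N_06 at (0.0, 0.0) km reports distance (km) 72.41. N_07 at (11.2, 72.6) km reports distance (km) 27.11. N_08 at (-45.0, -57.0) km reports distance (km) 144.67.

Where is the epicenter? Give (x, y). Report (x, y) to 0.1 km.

36.4 km east, 62.6 km north

Circle about each station: x² + y² = 72.41²; (x − 11.2)² + (y − 72.6)² = 27.11²; (x + 45.0)² + (y + 57.0)² = 144.67².
Subtracting pairs of circle equations eliminates x²+y² and gives linear equations (the radical axes):
22.4 x + 145.2 y = 9904.46
-90.0 x − 114.0 y = -10412.20
Solving the 2×2 system: x ≈ 36.4, y ≈ 62.6 km.
Check against N_06 (with the unrounded x, y): √(x²+y²) = 72.41 ≈ 72.41 km. ✓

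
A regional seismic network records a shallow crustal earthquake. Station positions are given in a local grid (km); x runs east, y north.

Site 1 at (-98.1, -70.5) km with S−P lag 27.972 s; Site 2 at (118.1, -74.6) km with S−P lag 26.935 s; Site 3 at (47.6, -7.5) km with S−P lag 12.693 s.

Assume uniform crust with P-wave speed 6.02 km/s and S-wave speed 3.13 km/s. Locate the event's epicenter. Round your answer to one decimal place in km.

Distance from S−P lag: d = Δt · v_P v_S / (v_P − v_S) = Δt · (6.02·3.13)/(6.02−3.13) ≈ 6.5199·Δt.
So d_Site 1 = 182.38, d_Site 2 = 175.61, d_Site 3 = 82.76 km.
Circle about each station: (x + 98.1)² + (y + 70.5)² = 182.38²; (x − 118.1)² + (y + 74.6)² = 175.61²; (x − 47.6)² + (y + 7.5)² = 82.76².
Subtracting the Site 1 equation from the Site 2 and Site 3 equations removes the quadratic terms:
432.4 x − 8.2 y = 7342.50
291.4 x + 126.0 y = 14141.40
Solving the 2×2 system: x ≈ 18.3, y ≈ 69.9 km.
Check against Site 1 (with the unrounded x, y): √((x + 98.1)²+(y + 70.5)²) = 182.38 ≈ 182.38 km. ✓

(18.3, 69.9)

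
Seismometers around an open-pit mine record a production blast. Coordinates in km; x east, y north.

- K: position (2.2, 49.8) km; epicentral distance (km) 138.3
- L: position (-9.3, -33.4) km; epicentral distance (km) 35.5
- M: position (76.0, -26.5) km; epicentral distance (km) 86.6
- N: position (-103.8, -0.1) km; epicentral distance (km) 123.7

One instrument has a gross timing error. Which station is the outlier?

K

Solve using three stations at a time. Using L, M, N (subtract circle equations pairwise → linear system) gives (x, y) ≈ (-0.2, -67.6).
Distances from that point to each station vs reported:
  K: calculated 117.4 vs reported 138.3 → residual 20.9 km
  L: calculated 35.4 vs reported 35.5 → residual 0.1 km
  M: calculated 86.6 vs reported 86.6 → residual 0.0 km
  N: calculated 123.7 vs reported 123.7 → residual 0.0 km
L, M, N are mutually consistent (residuals ≈ 0); K is off by 20.9 km.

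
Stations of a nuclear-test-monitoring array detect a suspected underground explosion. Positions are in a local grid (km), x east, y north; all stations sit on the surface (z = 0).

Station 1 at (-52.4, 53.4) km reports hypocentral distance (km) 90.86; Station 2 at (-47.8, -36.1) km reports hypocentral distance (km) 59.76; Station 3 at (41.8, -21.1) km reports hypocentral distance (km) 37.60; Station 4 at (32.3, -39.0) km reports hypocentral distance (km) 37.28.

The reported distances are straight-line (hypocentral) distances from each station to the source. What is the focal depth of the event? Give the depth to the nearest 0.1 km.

depth ≈ 11.8 km

Each station gives a sphere (x−x_i)² + (y−y_i)² + z² = d_i² (stations at z=0).
Subtracting the Station 1 sphere from Station 2 and Station 3: z² cancels, leaving linear equations in x and y:
9.2 x − 179.0 y = 2675.01
188.4 x − 149.0 y = 3436.91
Solving: x ≈ 6.696, y ≈ -14.600 km (keep extra digits for the depth step; rounded: 6.7, -14.6).
Then from the Station 1 sphere: z² = 90.86² − (x + 52.4)² − (y − 53.4)² with x = 6.696, y = -14.600, so z ≈ 11.798 ≈ 11.8 km.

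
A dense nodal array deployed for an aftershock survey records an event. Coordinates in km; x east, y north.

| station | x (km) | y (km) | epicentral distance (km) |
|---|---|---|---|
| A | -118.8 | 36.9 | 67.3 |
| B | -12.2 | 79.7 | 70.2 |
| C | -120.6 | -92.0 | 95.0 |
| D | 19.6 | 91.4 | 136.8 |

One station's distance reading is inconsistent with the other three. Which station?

B

Solve using three stations at a time. Using A, C, D (subtract circle equations pairwise → linear system) gives (x, y) ≈ (-71.3, -10.8).
Distances from that point to each station vs reported:
  A: calculated 67.3 vs reported 67.3 → residual 0.0 km
  B: calculated 108.1 vs reported 70.2 → residual 37.9 km
  C: calculated 95.0 vs reported 95.0 → residual 0.0 km
  D: calculated 136.8 vs reported 136.8 → residual 0.0 km
A, C, D are mutually consistent (residuals ≈ 0); B is off by 37.9 km.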